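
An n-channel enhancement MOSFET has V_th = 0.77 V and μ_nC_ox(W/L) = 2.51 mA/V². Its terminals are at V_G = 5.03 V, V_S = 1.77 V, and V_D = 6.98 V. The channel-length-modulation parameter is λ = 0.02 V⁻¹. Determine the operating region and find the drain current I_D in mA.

Saturation; I_D = 8.59 mA

V_GS = V_G − V_S = 5.03 − 1.77 = 3.26 V; V_DS = V_D − V_S = 6.98 − 1.77 = 5.21 V.
V_ov = V_GS − V_th = 3.26 − 0.77 = 2.49 V.
Since V_DS = 5.21 V ≥ V_ov = 2.49 V, the device is in saturation.
I_D = ½ k_n V_ov² (1 + λ V_DS) = 0.5 × 2.51 × 2.49² × (1 + 0.02 × 5.21) = 8.59 mA.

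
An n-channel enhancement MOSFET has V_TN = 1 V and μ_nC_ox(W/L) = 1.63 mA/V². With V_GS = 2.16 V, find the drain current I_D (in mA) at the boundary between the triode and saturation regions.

At the boundary V_DS = V_ov = V_GS − V_TN = 2.16 − 1 = 1.16 V.
I_D = ½ k_n V_ov² = 0.5 × 1.63 × 1.16² = 1.1 mA.

I_D = 1.10 mA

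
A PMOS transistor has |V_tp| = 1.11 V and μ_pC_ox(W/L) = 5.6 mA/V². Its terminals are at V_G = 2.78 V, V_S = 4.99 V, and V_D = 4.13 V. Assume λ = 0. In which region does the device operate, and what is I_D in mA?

V_SG = V_S − V_G = 4.99 − 2.78 = 2.21 V; V_SD = V_S − V_D = 4.99 − 4.13 = 0.86 V.
V_ov = V_SG − |V_tp| = 2.21 − 1.11 = 1.1 V.
Since V_SD = 0.86 V < V_ov = 1.1 V, the device is in the triode region.
I_D = k_p [V_ov · V_SD − ½ V_SD²] = 5.6 × [1.1 × 0.86 − 0.5 × 0.86²] = 3.23 mA.

Triode; I_D = 3.23 mA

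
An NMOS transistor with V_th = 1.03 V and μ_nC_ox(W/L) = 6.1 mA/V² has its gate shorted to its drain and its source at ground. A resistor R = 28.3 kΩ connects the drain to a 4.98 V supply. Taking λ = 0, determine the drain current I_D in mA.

I_D = 0.132 mA

With gate tied to drain, V_GS = V_DS ≥ V_GS − V_th, so the device is in saturation.
KCL at the drain: ½ k_n (V_GS − V_th)² = (V_DD − V_GS)/R.
Let x = V_GS − 1.03. Then 86.3 x² + x − 3.95 = 0, giving x = 0.208 V (positive root), so V_GS = 1.24 V.
I_D = (V_DD − V_GS)/R = (4.98 − 1.24) / 28.3 = 0.132 mA.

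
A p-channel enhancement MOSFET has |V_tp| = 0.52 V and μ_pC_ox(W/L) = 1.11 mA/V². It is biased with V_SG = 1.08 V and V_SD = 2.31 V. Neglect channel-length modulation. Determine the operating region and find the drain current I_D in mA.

Saturation; I_D = 0.174 mA

V_ov = V_SG − |V_tp| = 1.08 − 0.52 = 0.56 V.
Since V_SD = 2.31 V ≥ V_ov = 0.56 V, the device is in saturation.
I_D = ½ k_p V_ov² = 0.5 × 1.11 × 0.56² = 0.174 mA.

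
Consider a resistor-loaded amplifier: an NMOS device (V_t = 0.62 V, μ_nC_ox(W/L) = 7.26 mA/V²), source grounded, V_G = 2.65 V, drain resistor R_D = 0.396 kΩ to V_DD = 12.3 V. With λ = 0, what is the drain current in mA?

I_D = 15.0 mA

V_GS = V_G = 2.65 V, so V_ov = 2.65 − 0.62 = 2.03 V.
Assume saturation: I_D = ½ k_n V_ov² = 0.5 × 7.26 × 2.03² = 15 mA, giving V_DS = V_DD − I_D R_D = 12.3 − 15 × 0.396 = 6.38 V.
V_DS = 6.38 V ≥ V_ov = 2.03 V, confirming saturation.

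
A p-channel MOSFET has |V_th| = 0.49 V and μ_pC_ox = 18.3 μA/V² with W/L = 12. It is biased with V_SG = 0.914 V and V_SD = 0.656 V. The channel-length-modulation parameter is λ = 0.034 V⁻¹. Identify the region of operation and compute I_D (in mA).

Saturation; I_D = 0.0202 mA

k_p = μ_pC_ox · (W/L) = 0.2196 mA/V².
V_ov = V_SG − |V_th| = 0.914 − 0.49 = 0.424 V.
Since V_SD = 0.656 V ≥ V_ov = 0.424 V, the device is in saturation.
I_D = ½ k_p V_ov² (1 + λ V_SD) = 0.5 × 0.2196 × 0.424² × (1 + 0.034 × 0.656) = 0.0202 mA.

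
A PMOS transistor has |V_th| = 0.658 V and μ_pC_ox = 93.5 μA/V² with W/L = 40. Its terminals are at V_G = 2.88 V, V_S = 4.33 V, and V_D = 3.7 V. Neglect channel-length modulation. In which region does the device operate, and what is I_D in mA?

V_SG = V_S − V_G = 4.33 − 2.88 = 1.45 V; V_SD = V_S − V_D = 4.33 − 3.7 = 0.63 V.
k_p = μ_pC_ox · (W/L) = 3.74 mA/V².
V_ov = V_SG − |V_th| = 1.45 − 0.658 = 0.792 V.
Since V_SD = 0.63 V < V_ov = 0.792 V, the device is in the triode region.
I_D = k_p [V_ov · V_SD − ½ V_SD²] = 3.74 × [0.792 × 0.63 − 0.5 × 0.63²] = 1.12 mA.

Triode; I_D = 1.12 mA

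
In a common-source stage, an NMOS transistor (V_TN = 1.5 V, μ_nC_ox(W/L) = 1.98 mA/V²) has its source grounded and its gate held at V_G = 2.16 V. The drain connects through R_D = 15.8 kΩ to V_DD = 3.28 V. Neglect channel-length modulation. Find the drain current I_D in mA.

V_GS = V_G = 2.16 V, so V_ov = 2.16 − 1.5 = 0.66 V.
Assume saturation: I_D = ½ k_n V_ov² = 0.5 × 1.98 × 0.66² = 0.431 mA, giving V_DS = V_DD − I_D R_D = 3.28 − 0.431 × 15.8 = -3.53 V.
But -3.53 V < V_ov = 0.66 V, so the device is actually in triode.
In triode I_D = k_n[V_ov V_DS − ½ V_DS²] and I_D = (V_DD − V_DS)/R_D. Equating: 15.6 V_DS² − 21.65 V_DS + 3.28 = 0, giving V_DS = 0.173 V (the root below V_ov).
I_D = (3.28 − 0.173) / 15.8 = 0.197 mA.

I_D = 0.197 mA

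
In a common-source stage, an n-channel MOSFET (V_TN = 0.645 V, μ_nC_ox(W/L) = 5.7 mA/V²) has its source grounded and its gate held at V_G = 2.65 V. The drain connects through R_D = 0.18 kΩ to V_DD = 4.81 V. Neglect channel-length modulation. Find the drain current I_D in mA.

V_GS = V_G = 2.65 V, so V_ov = 2.65 − 0.645 = 2 V.
Assume saturation: I_D = ½ k_n V_ov² = 0.5 × 5.7 × 2² = 11.5 mA, giving V_DS = V_DD − I_D R_D = 4.81 − 11.5 × 0.18 = 2.75 V.
V_DS = 2.75 V ≥ V_ov = 2 V, confirming saturation.

I_D = 11.5 mA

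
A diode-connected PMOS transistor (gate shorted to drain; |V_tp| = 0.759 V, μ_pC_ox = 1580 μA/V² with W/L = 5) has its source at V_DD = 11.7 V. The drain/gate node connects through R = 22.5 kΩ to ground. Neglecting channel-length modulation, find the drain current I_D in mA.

I_D = 0.471 mA

With gate tied to drain, V_SG = V_SD ≥ V_SG − |V_tp|, so the device is in saturation.
k_p = μ_pC_ox · (W/L) = 7.9 mA/V².
KCL at the drain: ½ k_p (V_SG − |V_tp|)² = (V_DD − V_SG)/R.
Let x = V_SG − 0.759. Then 88.9 x² + x − 10.94 = 0, giving x = 0.345 V (positive root), so V_SG = 1.1 V.
I_D = (V_DD − V_SG)/R = (11.7 − 1.1) / 22.5 = 0.471 mA.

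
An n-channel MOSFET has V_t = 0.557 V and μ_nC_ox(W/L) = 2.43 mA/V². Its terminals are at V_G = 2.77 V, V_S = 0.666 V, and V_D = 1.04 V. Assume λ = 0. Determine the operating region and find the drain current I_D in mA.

V_GS = V_G − V_S = 2.77 − 0.666 = 2.1 V; V_DS = V_D − V_S = 1.04 − 0.666 = 0.374 V.
V_ov = V_GS − V_t = 2.1 − 0.557 = 1.55 V.
Since V_DS = 0.374 V < V_ov = 1.55 V, the device is in the triode region.
I_D = k_n [V_ov · V_DS − ½ V_DS²] = 2.43 × [1.55 × 0.374 − 0.5 × 0.374²] = 1.24 mA.

Triode; I_D = 1.24 mA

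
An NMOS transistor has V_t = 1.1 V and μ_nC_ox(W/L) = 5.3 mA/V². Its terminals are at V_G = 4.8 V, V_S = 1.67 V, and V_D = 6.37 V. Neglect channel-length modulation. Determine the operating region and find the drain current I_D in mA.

V_GS = V_G − V_S = 4.8 − 1.67 = 3.13 V; V_DS = V_D − V_S = 6.37 − 1.67 = 4.7 V.
V_ov = V_GS − V_t = 3.13 − 1.1 = 2.03 V.
Since V_DS = 4.7 V ≥ V_ov = 2.03 V, the device is in saturation.
I_D = ½ k_n V_ov² = 0.5 × 5.3 × 2.03² = 10.9 mA.

Saturation; I_D = 10.9 mA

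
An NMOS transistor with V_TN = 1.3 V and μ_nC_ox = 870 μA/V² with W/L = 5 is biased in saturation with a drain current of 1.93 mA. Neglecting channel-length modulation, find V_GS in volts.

k_n = μ_nC_ox · (W/L) = 4.35 mA/V².
In saturation I_D = ½ k_n (V_GS − V_TN)², so V_GS − V_TN = √(2 I_D / k_n) = √(2 × 1.93 / 4.35) = 0.942 V.
V_GS = 1.3 + 0.942 = 2.24 V.

V_GS = 2.24 V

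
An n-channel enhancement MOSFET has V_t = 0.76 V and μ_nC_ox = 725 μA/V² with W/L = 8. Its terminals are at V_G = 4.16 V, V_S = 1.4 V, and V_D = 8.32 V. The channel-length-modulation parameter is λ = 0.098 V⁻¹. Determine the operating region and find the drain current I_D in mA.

V_GS = V_G − V_S = 4.16 − 1.4 = 2.76 V; V_DS = V_D − V_S = 8.32 − 1.4 = 6.92 V.
k_n = μ_nC_ox · (W/L) = 5.8 mA/V².
V_ov = V_GS − V_t = 2.76 − 0.76 = 2 V.
Since V_DS = 6.92 V ≥ V_ov = 2 V, the device is in saturation.
I_D = ½ k_n V_ov² (1 + λ V_DS) = 0.5 × 5.8 × 2² × (1 + 0.098 × 6.92) = 19.5 mA.

Saturation; I_D = 19.5 mA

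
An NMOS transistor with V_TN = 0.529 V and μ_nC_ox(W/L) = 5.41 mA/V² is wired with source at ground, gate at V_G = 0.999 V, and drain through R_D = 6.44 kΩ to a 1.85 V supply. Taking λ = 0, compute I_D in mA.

V_GS = V_G = 0.999 V, so V_ov = 0.999 − 0.529 = 0.47 V.
Assume saturation: I_D = ½ k_n V_ov² = 0.5 × 5.41 × 0.47² = 0.598 mA, giving V_DS = V_DD − I_D R_D = 1.85 − 0.598 × 6.44 = -2 V.
But -2 V < V_ov = 0.47 V, so the device is actually in triode.
In triode I_D = k_n[V_ov V_DS − ½ V_DS²] and I_D = (V_DD − V_DS)/R_D. Equating: 17.4 V_DS² − 17.37 V_DS + 1.85 = 0, giving V_DS = 0.121 V (the root below V_ov).
I_D = (1.85 − 0.121) / 6.44 = 0.268 mA.

I_D = 0.268 mA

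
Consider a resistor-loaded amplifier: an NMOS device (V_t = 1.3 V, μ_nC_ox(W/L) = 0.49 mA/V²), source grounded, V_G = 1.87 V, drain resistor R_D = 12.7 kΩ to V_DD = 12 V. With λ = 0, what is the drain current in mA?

I_D = 0.0796 mA

V_GS = V_G = 1.87 V, so V_ov = 1.87 − 1.3 = 0.57 V.
Assume saturation: I_D = ½ k_n V_ov² = 0.5 × 0.49 × 0.57² = 0.0796 mA, giving V_DS = V_DD − I_D R_D = 12 − 0.0796 × 12.7 = 11 V.
V_DS = 11 V ≥ V_ov = 0.57 V, confirming saturation.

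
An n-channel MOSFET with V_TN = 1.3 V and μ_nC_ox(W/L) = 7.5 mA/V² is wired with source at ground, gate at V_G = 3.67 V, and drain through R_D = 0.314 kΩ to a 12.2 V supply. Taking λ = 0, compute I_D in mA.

I_D = 21.1 mA

V_GS = V_G = 3.67 V, so V_ov = 3.67 − 1.3 = 2.37 V.
Assume saturation: I_D = ½ k_n V_ov² = 0.5 × 7.5 × 2.37² = 21.1 mA, giving V_DS = V_DD − I_D R_D = 12.2 − 21.1 × 0.314 = 5.59 V.
V_DS = 5.59 V ≥ V_ov = 2.37 V, confirming saturation.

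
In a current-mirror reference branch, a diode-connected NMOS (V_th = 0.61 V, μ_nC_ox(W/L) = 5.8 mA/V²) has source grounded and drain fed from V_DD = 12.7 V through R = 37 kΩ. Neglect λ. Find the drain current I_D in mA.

I_D = 0.318 mA

With gate tied to drain, V_GS = V_DS ≥ V_GS − V_th, so the device is in saturation.
KCL at the drain: ½ k_n (V_GS − V_th)² = (V_DD − V_GS)/R.
Let x = V_GS − 0.61. Then 107 x² + x − 12.09 = 0, giving x = 0.331 V (positive root), so V_GS = 0.941 V.
I_D = (V_DD − V_GS)/R = (12.7 − 0.941) / 37 = 0.318 mA.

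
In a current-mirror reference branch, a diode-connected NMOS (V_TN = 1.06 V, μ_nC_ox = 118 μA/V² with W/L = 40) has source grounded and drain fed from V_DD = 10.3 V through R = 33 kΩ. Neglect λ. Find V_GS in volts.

V_GS = 1.40 V

With gate tied to drain, V_GS = V_DS ≥ V_GS − V_TN, so the device is in saturation.
k_n = μ_nC_ox · (W/L) = 4.72 mA/V².
KCL at the drain: ½ k_n (V_GS − V_TN)² = (V_DD − V_GS)/R.
Let x = V_GS − 1.06. Then 77.9 x² + x − 9.24 = 0, giving x = 0.338 V (positive root), so V_GS = 1.4 V.
I_D = (V_DD − V_GS)/R = (10.3 − 1.4) / 33 = 0.27 mA.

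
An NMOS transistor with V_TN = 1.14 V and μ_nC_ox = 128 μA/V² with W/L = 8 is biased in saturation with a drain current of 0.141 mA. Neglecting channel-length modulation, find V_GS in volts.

k_n = μ_nC_ox · (W/L) = 1.024 mA/V².
In saturation I_D = ½ k_n (V_GS − V_TN)², so V_GS − V_TN = √(2 I_D / k_n) = √(2 × 0.141 / 1.024) = 0.525 V.
V_GS = 1.14 + 0.525 = 1.66 V.

V_GS = 1.66 V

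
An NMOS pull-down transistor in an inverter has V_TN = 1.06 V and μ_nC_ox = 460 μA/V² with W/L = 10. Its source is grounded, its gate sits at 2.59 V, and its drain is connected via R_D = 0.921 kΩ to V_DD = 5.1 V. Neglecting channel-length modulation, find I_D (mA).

V_GS = V_G = 2.59 V, so V_ov = 2.59 − 1.06 = 1.53 V.
k_n = μ_nC_ox · (W/L) = 4.6 mA/V².
Assume saturation: I_D = ½ k_n V_ov² = 0.5 × 4.6 × 1.53² = 5.38 mA, giving V_DS = V_DD − I_D R_D = 5.1 − 5.38 × 0.921 = 0.141 V.
But 0.141 V < V_ov = 1.53 V, so the device is actually in triode.
In triode I_D = k_n[V_ov V_DS − ½ V_DS²] and I_D = (V_DD − V_DS)/R_D. Equating: 2.12 V_DS² − 7.482 V_DS + 5.1 = 0, giving V_DS = 0.923 V (the root below V_ov).
I_D = (5.1 − 0.923) / 0.921 = 4.54 mA.

I_D = 4.54 mA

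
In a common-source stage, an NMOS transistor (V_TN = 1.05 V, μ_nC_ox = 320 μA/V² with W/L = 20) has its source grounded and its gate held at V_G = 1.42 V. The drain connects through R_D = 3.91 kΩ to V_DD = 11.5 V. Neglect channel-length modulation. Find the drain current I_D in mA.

I_D = 0.438 mA

V_GS = V_G = 1.42 V, so V_ov = 1.42 − 1.05 = 0.37 V.
k_n = μ_nC_ox · (W/L) = 6.4 mA/V².
Assume saturation: I_D = ½ k_n V_ov² = 0.5 × 6.4 × 0.37² = 0.438 mA, giving V_DS = V_DD − I_D R_D = 11.5 − 0.438 × 3.91 = 9.79 V.
V_DS = 9.79 V ≥ V_ov = 0.37 V, confirming saturation.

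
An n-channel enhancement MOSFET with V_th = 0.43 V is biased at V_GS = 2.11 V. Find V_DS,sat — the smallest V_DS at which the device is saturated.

The boundary between triode and saturation is V_DS = V_GS − V_th = V_ov.
V_ov = 2.11 − 0.43 = 1.68 V.

V_DS,sat = 1.68 V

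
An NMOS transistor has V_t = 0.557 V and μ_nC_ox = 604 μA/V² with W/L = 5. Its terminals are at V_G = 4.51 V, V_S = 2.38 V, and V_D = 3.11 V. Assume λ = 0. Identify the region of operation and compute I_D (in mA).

V_GS = V_G − V_S = 4.51 − 2.38 = 2.13 V; V_DS = V_D − V_S = 3.11 − 2.38 = 0.73 V.
k_n = μ_nC_ox · (W/L) = 3.02 mA/V².
V_ov = V_GS − V_t = 2.13 − 0.557 = 1.57 V.
Since V_DS = 0.73 V < V_ov = 1.57 V, the device is in the triode region.
I_D = k_n [V_ov · V_DS − ½ V_DS²] = 3.02 × [1.57 × 0.73 − 0.5 × 0.73²] = 2.66 mA.

Triode; I_D = 2.66 mA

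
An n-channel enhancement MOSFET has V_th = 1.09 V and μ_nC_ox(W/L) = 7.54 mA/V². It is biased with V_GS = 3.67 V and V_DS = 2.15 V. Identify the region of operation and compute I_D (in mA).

V_ov = V_GS − V_th = 3.67 − 1.09 = 2.58 V.
Since V_DS = 2.15 V < V_ov = 2.58 V, the device is in the triode region.
I_D = k_n [V_ov · V_DS − ½ V_DS²] = 7.54 × [2.58 × 2.15 − 0.5 × 2.15²] = 24.4 mA.

Triode; I_D = 24.4 mA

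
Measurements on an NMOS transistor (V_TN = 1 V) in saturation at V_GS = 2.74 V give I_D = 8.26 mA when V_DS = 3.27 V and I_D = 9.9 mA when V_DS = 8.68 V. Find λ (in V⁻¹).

λ = 0.0417 V⁻¹

With V_GS fixed, I_D ∝ (1 + λ V_DS) in saturation, so I_D2/I_D1 = (1 + λ V_DS2)/(1 + λ V_DS1).
9.9/8.26 = 1.199 = (1 + 8.68 λ)/(1 + 3.27 λ).
Solving: λ (I_D1 V_DS2 − I_D2 V_DS1) = I_D2 − I_D1, so λ = (9.9 − 8.26) / (8.26 × 8.68 − 9.9 × 3.27) = 1.64 / 39.3 = 0.0417 V⁻¹.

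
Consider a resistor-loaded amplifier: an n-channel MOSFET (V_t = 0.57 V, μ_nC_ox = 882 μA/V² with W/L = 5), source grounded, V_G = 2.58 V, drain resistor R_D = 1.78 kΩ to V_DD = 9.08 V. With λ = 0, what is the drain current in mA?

I_D = 4.74 mA

V_GS = V_G = 2.58 V, so V_ov = 2.58 − 0.57 = 2.01 V.
k_n = μ_nC_ox · (W/L) = 4.41 mA/V².
Assume saturation: I_D = ½ k_n V_ov² = 0.5 × 4.41 × 2.01² = 8.91 mA, giving V_DS = V_DD − I_D R_D = 9.08 − 8.91 × 1.78 = -6.78 V.
But -6.78 V < V_ov = 2.01 V, so the device is actually in triode.
In triode I_D = k_n[V_ov V_DS − ½ V_DS²] and I_D = (V_DD − V_DS)/R_D. Equating: 3.92 V_DS² − 16.78 V_DS + 9.08 = 0, giving V_DS = 0.636 V (the root below V_ov).
I_D = (9.08 − 0.636) / 1.78 = 4.74 mA.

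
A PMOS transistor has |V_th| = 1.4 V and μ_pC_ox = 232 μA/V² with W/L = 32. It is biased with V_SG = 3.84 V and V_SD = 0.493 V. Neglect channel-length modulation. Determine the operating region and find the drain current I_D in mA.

Triode; I_D = 8.03 mA

k_p = μ_pC_ox · (W/L) = 7.424 mA/V².
V_ov = V_SG − |V_th| = 3.84 − 1.4 = 2.44 V.
Since V_SD = 0.493 V < V_ov = 2.44 V, the device is in the triode region.
I_D = k_p [V_ov · V_SD − ½ V_SD²] = 7.424 × [2.44 × 0.493 − 0.5 × 0.493²] = 8.03 mA.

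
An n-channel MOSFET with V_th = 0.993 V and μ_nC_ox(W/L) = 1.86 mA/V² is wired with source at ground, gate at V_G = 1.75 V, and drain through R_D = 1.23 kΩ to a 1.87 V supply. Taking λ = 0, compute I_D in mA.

I_D = 0.533 mA

V_GS = V_G = 1.75 V, so V_ov = 1.75 − 0.993 = 0.757 V.
Assume saturation: I_D = ½ k_n V_ov² = 0.5 × 1.86 × 0.757² = 0.533 mA, giving V_DS = V_DD − I_D R_D = 1.87 − 0.533 × 1.23 = 1.21 V.
V_DS = 1.21 V ≥ V_ov = 0.757 V, confirming saturation.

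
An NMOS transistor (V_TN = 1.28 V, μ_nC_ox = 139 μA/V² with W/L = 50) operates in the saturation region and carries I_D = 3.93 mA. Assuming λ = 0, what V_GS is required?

k_n = μ_nC_ox · (W/L) = 6.95 mA/V².
In saturation I_D = ½ k_n (V_GS − V_TN)², so V_GS − V_TN = √(2 I_D / k_n) = √(2 × 3.93 / 6.95) = 1.06 V.
V_GS = 1.28 + 1.06 = 2.34 V.

V_GS = 2.34 V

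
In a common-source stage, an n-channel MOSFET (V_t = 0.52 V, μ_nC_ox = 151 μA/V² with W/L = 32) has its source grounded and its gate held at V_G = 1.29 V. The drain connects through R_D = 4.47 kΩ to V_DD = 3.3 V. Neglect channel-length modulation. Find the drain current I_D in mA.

I_D = 0.690 mA

V_GS = V_G = 1.29 V, so V_ov = 1.29 − 0.52 = 0.77 V.
k_n = μ_nC_ox · (W/L) = 4.832 mA/V².
Assume saturation: I_D = ½ k_n V_ov² = 0.5 × 4.832 × 0.77² = 1.43 mA, giving V_DS = V_DD − I_D R_D = 3.3 − 1.43 × 4.47 = -3.1 V.
But -3.1 V < V_ov = 0.77 V, so the device is actually in triode.
In triode I_D = k_n[V_ov V_DS − ½ V_DS²] and I_D = (V_DD − V_DS)/R_D. Equating: 10.8 V_DS² − 17.63 V_DS + 3.3 = 0, giving V_DS = 0.216 V (the root below V_ov).
I_D = (3.3 − 0.216) / 4.47 = 0.69 mA.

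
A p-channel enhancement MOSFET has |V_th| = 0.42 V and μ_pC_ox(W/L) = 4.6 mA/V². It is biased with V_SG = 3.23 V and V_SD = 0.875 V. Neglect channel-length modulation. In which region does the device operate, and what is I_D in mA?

V_ov = V_SG − |V_th| = 3.23 − 0.42 = 2.81 V.
Since V_SD = 0.875 V < V_ov = 2.81 V, the device is in the triode region.
I_D = k_p [V_ov · V_SD − ½ V_SD²] = 4.6 × [2.81 × 0.875 − 0.5 × 0.875²] = 9.55 mA.

Triode; I_D = 9.55 mA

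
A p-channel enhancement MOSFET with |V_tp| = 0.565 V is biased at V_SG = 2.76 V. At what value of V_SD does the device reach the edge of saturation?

V_SD,sat = 2.19 V

The boundary between triode and saturation is V_SD = V_SG − |V_tp| = V_ov.
V_ov = 2.76 − 0.565 = 2.19 V.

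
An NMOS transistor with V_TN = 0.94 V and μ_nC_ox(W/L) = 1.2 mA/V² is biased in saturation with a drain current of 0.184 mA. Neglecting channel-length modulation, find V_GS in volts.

In saturation I_D = ½ k_n (V_GS − V_TN)², so V_GS − V_TN = √(2 I_D / k_n) = √(2 × 0.184 / 1.2) = 0.554 V.
V_GS = 0.94 + 0.554 = 1.49 V.

V_GS = 1.49 V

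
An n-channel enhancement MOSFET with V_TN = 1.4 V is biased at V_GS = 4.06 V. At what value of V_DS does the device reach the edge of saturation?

The boundary between triode and saturation is V_DS = V_GS − V_TN = V_ov.
V_ov = 4.06 − 1.4 = 2.66 V.

V_DS,sat = 2.66 V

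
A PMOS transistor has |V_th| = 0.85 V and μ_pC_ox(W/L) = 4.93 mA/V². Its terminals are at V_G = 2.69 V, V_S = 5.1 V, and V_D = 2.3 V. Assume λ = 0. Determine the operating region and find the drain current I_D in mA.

V_SG = V_S − V_G = 5.1 − 2.69 = 2.41 V; V_SD = V_S − V_D = 5.1 − 2.3 = 2.8 V.
V_ov = V_SG − |V_th| = 2.41 − 0.85 = 1.56 V.
Since V_SD = 2.8 V ≥ V_ov = 1.56 V, the device is in saturation.
I_D = ½ k_p V_ov² = 0.5 × 4.93 × 1.56² = 6 mA.

Saturation; I_D = 6.00 mA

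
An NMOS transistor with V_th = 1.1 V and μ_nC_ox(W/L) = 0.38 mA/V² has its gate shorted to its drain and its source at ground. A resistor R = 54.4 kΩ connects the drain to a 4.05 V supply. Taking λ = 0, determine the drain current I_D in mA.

With gate tied to drain, V_GS = V_DS ≥ V_GS − V_th, so the device is in saturation.
KCL at the drain: ½ k_n (V_GS − V_th)² = (V_DD − V_GS)/R.
Let x = V_GS − 1.1. Then 10.3 x² + x − 2.95 = 0, giving x = 0.488 V (positive root), so V_GS = 1.59 V.
I_D = (V_DD − V_GS)/R = (4.05 − 1.59) / 54.4 = 0.0453 mA.

I_D = 0.0453 mA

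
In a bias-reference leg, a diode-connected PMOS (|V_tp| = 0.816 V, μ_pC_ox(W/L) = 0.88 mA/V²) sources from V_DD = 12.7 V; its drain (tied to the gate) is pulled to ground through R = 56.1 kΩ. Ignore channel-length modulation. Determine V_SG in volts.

With gate tied to drain, V_SG = V_SD ≥ V_SG − |V_tp|, so the device is in saturation.
KCL at the drain: ½ k_p (V_SG − |V_tp|)² = (V_DD − V_SG)/R.
Let x = V_SG − 0.816. Then 24.7 x² + x − 11.88 = 0, giving x = 0.674 V (positive root), so V_SG = 1.49 V.
I_D = (V_DD − V_SG)/R = (12.7 − 1.49) / 56.1 = 0.2 mA.

V_SG = 1.49 V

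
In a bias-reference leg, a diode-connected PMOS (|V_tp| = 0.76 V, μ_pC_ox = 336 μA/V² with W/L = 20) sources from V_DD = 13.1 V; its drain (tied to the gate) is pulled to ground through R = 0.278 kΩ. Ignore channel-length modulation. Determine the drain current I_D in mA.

With gate tied to drain, V_SG = V_SD ≥ V_SG − |V_tp|, so the device is in saturation.
k_p = μ_pC_ox · (W/L) = 6.72 mA/V².
KCL at the drain: ½ k_p (V_SG − |V_tp|)² = (V_DD − V_SG)/R.
Let x = V_SG − 0.76. Then 0.934 x² + x − 12.34 = 0, giving x = 3.14 V (positive root), so V_SG = 3.9 V.
I_D = (V_DD − V_SG)/R = (13.1 − 3.9) / 0.278 = 33.1 mA.

I_D = 33.1 mA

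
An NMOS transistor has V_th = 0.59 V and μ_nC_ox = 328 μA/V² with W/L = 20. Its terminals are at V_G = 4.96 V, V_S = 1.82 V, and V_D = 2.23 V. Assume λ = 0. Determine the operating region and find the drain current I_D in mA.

V_GS = V_G − V_S = 4.96 − 1.82 = 3.14 V; V_DS = V_D − V_S = 2.23 − 1.82 = 0.41 V.
k_n = μ_nC_ox · (W/L) = 6.56 mA/V².
V_ov = V_GS − V_th = 3.14 − 0.59 = 2.55 V.
Since V_DS = 0.41 V < V_ov = 2.55 V, the device is in the triode region.
I_D = k_n [V_ov · V_DS − ½ V_DS²] = 6.56 × [2.55 × 0.41 − 0.5 × 0.41²] = 6.31 mA.

Triode; I_D = 6.31 mA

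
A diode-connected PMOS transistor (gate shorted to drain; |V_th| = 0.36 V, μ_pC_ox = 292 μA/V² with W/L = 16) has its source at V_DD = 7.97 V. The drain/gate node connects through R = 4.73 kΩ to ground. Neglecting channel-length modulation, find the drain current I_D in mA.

With gate tied to drain, V_SG = V_SD ≥ V_SG − |V_th|, so the device is in saturation.
k_p = μ_pC_ox · (W/L) = 4.672 mA/V².
KCL at the drain: ½ k_p (V_SG − |V_th|)² = (V_DD − V_SG)/R.
Let x = V_SG − 0.36. Then 11 x² + x − 7.61 = 0, giving x = 0.786 V (positive root), so V_SG = 1.15 V.
I_D = (V_DD − V_SG)/R = (7.97 − 1.15) / 4.73 = 1.44 mA.

I_D = 1.44 mA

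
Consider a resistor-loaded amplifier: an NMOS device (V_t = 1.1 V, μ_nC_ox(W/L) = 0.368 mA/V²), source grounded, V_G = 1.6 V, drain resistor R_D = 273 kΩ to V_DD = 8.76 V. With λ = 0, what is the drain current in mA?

I_D = 0.0313 mA

V_GS = V_G = 1.6 V, so V_ov = 1.6 − 1.1 = 0.5 V.
Assume saturation: I_D = ½ k_n V_ov² = 0.5 × 0.368 × 0.5² = 0.046 mA, giving V_DS = V_DD − I_D R_D = 8.76 − 0.046 × 273 = -3.8 V.
But -3.8 V < V_ov = 0.5 V, so the device is actually in triode.
In triode I_D = k_n[V_ov V_DS − ½ V_DS²] and I_D = (V_DD − V_DS)/R_D. Equating: 50.2 V_DS² − 51.23 V_DS + 8.76 = 0, giving V_DS = 0.217 V (the root below V_ov).
I_D = (8.76 − 0.217) / 273 = 0.0313 mA.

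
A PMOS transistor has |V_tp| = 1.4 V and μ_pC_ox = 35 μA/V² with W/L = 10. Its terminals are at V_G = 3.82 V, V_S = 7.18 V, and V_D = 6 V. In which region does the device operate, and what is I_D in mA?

Triode; I_D = 0.566 mA

V_SG = V_S − V_G = 7.18 − 3.82 = 3.36 V; V_SD = V_S − V_D = 7.18 − 6 = 1.18 V.
k_p = μ_pC_ox · (W/L) = 0.35 mA/V².
V_ov = V_SG − |V_tp| = 3.36 − 1.4 = 1.96 V.
Since V_SD = 1.18 V < V_ov = 1.96 V, the device is in the triode region.
I_D = k_p [V_ov · V_SD − ½ V_SD²] = 0.35 × [1.96 × 1.18 − 0.5 × 1.18²] = 0.566 mA.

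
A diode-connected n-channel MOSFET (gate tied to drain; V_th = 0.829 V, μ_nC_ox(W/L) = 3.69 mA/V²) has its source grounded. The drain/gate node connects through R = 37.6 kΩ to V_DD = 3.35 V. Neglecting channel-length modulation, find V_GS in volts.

With gate tied to drain, V_GS = V_DS ≥ V_GS − V_th, so the device is in saturation.
KCL at the drain: ½ k_n (V_GS − V_th)² = (V_DD − V_GS)/R.
Let x = V_GS − 0.829. Then 69.4 x² + x − 2.521 = 0, giving x = 0.184 V (positive root), so V_GS = 1.01 V.
I_D = (V_DD − V_GS)/R = (3.35 − 1.01) / 37.6 = 0.0622 mA.

V_GS = 1.01 V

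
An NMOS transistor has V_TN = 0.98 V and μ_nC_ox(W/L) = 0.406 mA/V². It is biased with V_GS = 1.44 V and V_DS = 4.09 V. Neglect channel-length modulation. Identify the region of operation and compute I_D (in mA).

V_ov = V_GS − V_TN = 1.44 − 0.98 = 0.46 V.
Since V_DS = 4.09 V ≥ V_ov = 0.46 V, the device is in saturation.
I_D = ½ k_n V_ov² = 0.5 × 0.406 × 0.46² = 0.043 mA.

Saturation; I_D = 0.0430 mA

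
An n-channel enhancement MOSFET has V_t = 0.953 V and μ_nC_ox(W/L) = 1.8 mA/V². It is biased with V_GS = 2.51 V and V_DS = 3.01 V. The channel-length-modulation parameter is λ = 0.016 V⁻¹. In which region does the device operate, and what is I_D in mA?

V_ov = V_GS − V_t = 2.51 − 0.953 = 1.56 V.
Since V_DS = 3.01 V ≥ V_ov = 1.56 V, the device is in saturation.
I_D = ½ k_n V_ov² (1 + λ V_DS) = 0.5 × 1.8 × 1.56² × (1 + 0.016 × 3.01) = 2.29 mA.

Saturation; I_D = 2.29 mA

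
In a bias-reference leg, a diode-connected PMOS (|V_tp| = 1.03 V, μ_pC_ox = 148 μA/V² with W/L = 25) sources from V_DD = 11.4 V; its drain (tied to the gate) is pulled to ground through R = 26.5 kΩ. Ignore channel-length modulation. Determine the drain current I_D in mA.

With gate tied to drain, V_SG = V_SD ≥ V_SG − |V_tp|, so the device is in saturation.
k_p = μ_pC_ox · (W/L) = 3.7 mA/V².
KCL at the drain: ½ k_p (V_SG − |V_tp|)² = (V_DD − V_SG)/R.
Let x = V_SG − 1.03. Then 49 x² + x − 10.37 = 0, giving x = 0.45 V (positive root), so V_SG = 1.48 V.
I_D = (V_DD − V_SG)/R = (11.4 − 1.48) / 26.5 = 0.374 mA.

I_D = 0.374 mA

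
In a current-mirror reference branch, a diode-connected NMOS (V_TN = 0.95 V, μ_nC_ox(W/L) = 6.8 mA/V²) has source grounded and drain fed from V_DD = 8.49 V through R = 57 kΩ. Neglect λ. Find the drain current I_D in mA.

With gate tied to drain, V_GS = V_DS ≥ V_GS − V_TN, so the device is in saturation.
KCL at the drain: ½ k_n (V_GS − V_TN)² = (V_DD − V_GS)/R.
Let x = V_GS − 0.95. Then 194 x² + x − 7.54 = 0, giving x = 0.195 V (positive root), so V_GS = 1.14 V.
I_D = (V_DD − V_GS)/R = (8.49 − 1.14) / 57 = 0.129 mA.

I_D = 0.129 mA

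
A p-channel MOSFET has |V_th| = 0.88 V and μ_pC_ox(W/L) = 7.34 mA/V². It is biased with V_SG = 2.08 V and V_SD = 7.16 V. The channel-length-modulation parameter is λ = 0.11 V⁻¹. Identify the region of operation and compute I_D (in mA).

Saturation; I_D = 9.45 mA

V_ov = V_SG − |V_th| = 2.08 − 0.88 = 1.2 V.
Since V_SD = 7.16 V ≥ V_ov = 1.2 V, the device is in saturation.
I_D = ½ k_p V_ov² (1 + λ V_SD) = 0.5 × 7.34 × 1.2² × (1 + 0.11 × 7.16) = 9.45 mA.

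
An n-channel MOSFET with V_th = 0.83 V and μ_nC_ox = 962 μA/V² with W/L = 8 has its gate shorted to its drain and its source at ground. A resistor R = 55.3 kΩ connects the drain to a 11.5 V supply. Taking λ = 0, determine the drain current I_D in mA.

I_D = 0.189 mA

With gate tied to drain, V_GS = V_DS ≥ V_GS − V_th, so the device is in saturation.
k_n = μ_nC_ox · (W/L) = 7.696 mA/V².
KCL at the drain: ½ k_n (V_GS − V_th)² = (V_DD − V_GS)/R.
Let x = V_GS − 0.83. Then 213 x² + x − 10.67 = 0, giving x = 0.222 V (positive root), so V_GS = 1.05 V.
I_D = (V_DD − V_GS)/R = (11.5 − 1.05) / 55.3 = 0.189 mA.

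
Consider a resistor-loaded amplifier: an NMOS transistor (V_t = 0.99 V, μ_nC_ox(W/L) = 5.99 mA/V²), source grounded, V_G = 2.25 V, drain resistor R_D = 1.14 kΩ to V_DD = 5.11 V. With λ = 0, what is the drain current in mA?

V_GS = V_G = 2.25 V, so V_ov = 2.25 − 0.99 = 1.26 V.
Assume saturation: I_D = ½ k_n V_ov² = 0.5 × 5.99 × 1.26² = 4.75 mA, giving V_DS = V_DD − I_D R_D = 5.11 − 4.75 × 1.14 = -0.311 V.
But -0.311 V < V_ov = 1.26 V, so the device is actually in triode.
In triode I_D = k_n[V_ov V_DS − ½ V_DS²] and I_D = (V_DD − V_DS)/R_D. Equating: 3.41 V_DS² − 9.604 V_DS + 5.11 = 0, giving V_DS = 0.713 V (the root below V_ov).
I_D = (5.11 − 0.713) / 1.14 = 3.86 mA.

I_D = 3.86 mA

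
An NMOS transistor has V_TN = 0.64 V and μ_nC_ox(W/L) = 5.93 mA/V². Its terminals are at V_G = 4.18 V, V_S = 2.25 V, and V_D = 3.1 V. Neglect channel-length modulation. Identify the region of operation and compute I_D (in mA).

V_GS = V_G − V_S = 4.18 − 2.25 = 1.93 V; V_DS = V_D − V_S = 3.1 − 2.25 = 0.85 V.
V_ov = V_GS − V_TN = 1.93 − 0.64 = 1.29 V.
Since V_DS = 0.85 V < V_ov = 1.29 V, the device is in the triode region.
I_D = k_n [V_ov · V_DS − ½ V_DS²] = 5.93 × [1.29 × 0.85 − 0.5 × 0.85²] = 4.36 mA.

Triode; I_D = 4.36 mA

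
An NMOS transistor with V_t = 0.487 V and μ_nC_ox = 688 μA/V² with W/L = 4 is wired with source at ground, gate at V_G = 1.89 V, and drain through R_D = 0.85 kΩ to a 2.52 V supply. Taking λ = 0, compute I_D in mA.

I_D = 2.10 mA

V_GS = V_G = 1.89 V, so V_ov = 1.89 − 0.487 = 1.4 V.
k_n = μ_nC_ox · (W/L) = 2.752 mA/V².
Assume saturation: I_D = ½ k_n V_ov² = 0.5 × 2.752 × 1.4² = 2.71 mA, giving V_DS = V_DD − I_D R_D = 2.52 − 2.71 × 0.85 = 0.218 V.
But 0.218 V < V_ov = 1.4 V, so the device is actually in triode.
In triode I_D = k_n[V_ov V_DS − ½ V_DS²] and I_D = (V_DD − V_DS)/R_D. Equating: 1.17 V_DS² − 4.282 V_DS + 2.52 = 0, giving V_DS = 0.737 V (the root below V_ov).
I_D = (2.52 − 0.737) / 0.85 = 2.1 mA.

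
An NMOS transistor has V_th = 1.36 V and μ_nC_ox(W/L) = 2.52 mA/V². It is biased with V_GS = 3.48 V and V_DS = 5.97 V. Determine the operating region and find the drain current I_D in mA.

Saturation; I_D = 5.66 mA

V_ov = V_GS − V_th = 3.48 − 1.36 = 2.12 V.
Since V_DS = 5.97 V ≥ V_ov = 2.12 V, the device is in saturation.
I_D = ½ k_n V_ov² = 0.5 × 2.52 × 2.12² = 5.66 mA.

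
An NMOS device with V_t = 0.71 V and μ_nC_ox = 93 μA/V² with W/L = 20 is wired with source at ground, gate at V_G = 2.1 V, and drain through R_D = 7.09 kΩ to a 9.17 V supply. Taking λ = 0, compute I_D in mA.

V_GS = V_G = 2.1 V, so V_ov = 2.1 − 0.71 = 1.39 V.
k_n = μ_nC_ox · (W/L) = 1.86 mA/V².
Assume saturation: I_D = ½ k_n V_ov² = 0.5 × 1.86 × 1.39² = 1.8 mA, giving V_DS = V_DD − I_D R_D = 9.17 − 1.8 × 7.09 = -3.57 V.
But -3.57 V < V_ov = 1.39 V, so the device is actually in triode.
In triode I_D = k_n[V_ov V_DS − ½ V_DS²] and I_D = (V_DD − V_DS)/R_D. Equating: 6.59 V_DS² − 19.33 V_DS + 9.17 = 0, giving V_DS = 0.595 V (the root below V_ov).
I_D = (9.17 − 0.595) / 7.09 = 1.21 mA.

I_D = 1.21 mA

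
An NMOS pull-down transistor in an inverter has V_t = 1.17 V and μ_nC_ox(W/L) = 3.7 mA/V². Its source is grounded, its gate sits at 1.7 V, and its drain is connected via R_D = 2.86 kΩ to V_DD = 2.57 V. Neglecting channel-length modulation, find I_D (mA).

V_GS = V_G = 1.7 V, so V_ov = 1.7 − 1.17 = 0.53 V.
Assume saturation: I_D = ½ k_n V_ov² = 0.5 × 3.7 × 0.53² = 0.52 mA, giving V_DS = V_DD − I_D R_D = 2.57 − 0.52 × 2.86 = 1.08 V.
V_DS = 1.08 V ≥ V_ov = 0.53 V, confirming saturation.

I_D = 0.520 mA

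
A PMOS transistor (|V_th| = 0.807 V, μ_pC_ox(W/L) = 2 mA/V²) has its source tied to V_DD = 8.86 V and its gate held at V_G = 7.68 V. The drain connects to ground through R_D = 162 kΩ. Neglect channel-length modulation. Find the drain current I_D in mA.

V_SG = V_DD − V_G = 8.86 − 7.68 = 1.18 V, so V_ov = 1.18 − 0.807 = 0.373 V.
Assume saturation: I_D = ½ k_p V_ov² = 0.5 × 2 × 0.373² = 0.139 mA, giving V_SD = V_DD − I_D R_D = 8.86 − 0.139 × 162 = -13.7 V.
But -13.7 V < V_ov = 0.373 V, so the device is actually in triode.
In triode I_D = k_p[V_ov V_SD − ½ V_SD²] and I_D = (V_DD − V_SD)/R_D. Equating: 162 V_SD² − 121.9 V_SD + 8.86 = 0, giving V_SD = 0.0816 V (the root below V_ov).
I_D = (8.86 − 0.0816) / 162 = 0.0542 mA.

I_D = 0.0542 mA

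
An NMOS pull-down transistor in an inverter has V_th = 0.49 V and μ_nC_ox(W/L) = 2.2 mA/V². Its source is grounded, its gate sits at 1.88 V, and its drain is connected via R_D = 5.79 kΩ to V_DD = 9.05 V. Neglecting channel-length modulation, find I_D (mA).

I_D = 1.46 mA

V_GS = V_G = 1.88 V, so V_ov = 1.88 − 0.49 = 1.39 V.
Assume saturation: I_D = ½ k_n V_ov² = 0.5 × 2.2 × 1.39² = 2.13 mA, giving V_DS = V_DD − I_D R_D = 9.05 − 2.13 × 5.79 = -3.26 V.
But -3.26 V < V_ov = 1.39 V, so the device is actually in triode.
In triode I_D = k_n[V_ov V_DS − ½ V_DS²] and I_D = (V_DD − V_DS)/R_D. Equating: 6.37 V_DS² − 18.71 V_DS + 9.05 = 0, giving V_DS = 0.611 V (the root below V_ov).
I_D = (9.05 − 0.611) / 5.79 = 1.46 mA.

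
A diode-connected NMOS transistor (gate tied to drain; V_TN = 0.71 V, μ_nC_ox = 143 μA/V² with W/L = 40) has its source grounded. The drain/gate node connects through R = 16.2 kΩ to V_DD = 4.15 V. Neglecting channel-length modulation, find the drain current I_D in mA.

I_D = 0.196 mA

With gate tied to drain, V_GS = V_DS ≥ V_GS − V_TN, so the device is in saturation.
k_n = μ_nC_ox · (W/L) = 5.72 mA/V².
KCL at the drain: ½ k_n (V_GS − V_TN)² = (V_DD − V_GS)/R.
Let x = V_GS − 0.71. Then 46.3 x² + x − 3.44 = 0, giving x = 0.262 V (positive root), so V_GS = 0.972 V.
I_D = (V_DD − V_GS)/R = (4.15 − 0.972) / 16.2 = 0.196 mA.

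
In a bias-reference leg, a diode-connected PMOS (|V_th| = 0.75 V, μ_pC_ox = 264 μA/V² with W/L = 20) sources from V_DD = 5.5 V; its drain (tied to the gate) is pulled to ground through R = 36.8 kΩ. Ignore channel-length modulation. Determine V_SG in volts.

V_SG = 0.966 V

With gate tied to drain, V_SG = V_SD ≥ V_SG − |V_th|, so the device is in saturation.
k_p = μ_pC_ox · (W/L) = 5.28 mA/V².
KCL at the drain: ½ k_p (V_SG − |V_th|)² = (V_DD − V_SG)/R.
Let x = V_SG − 0.75. Then 97.2 x² + x − 4.75 = 0, giving x = 0.216 V (positive root), so V_SG = 0.966 V.
I_D = (V_DD − V_SG)/R = (5.5 − 0.966) / 36.8 = 0.123 mA.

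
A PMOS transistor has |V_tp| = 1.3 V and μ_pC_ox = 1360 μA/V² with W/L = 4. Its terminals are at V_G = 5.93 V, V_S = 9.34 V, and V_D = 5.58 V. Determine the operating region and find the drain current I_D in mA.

V_SG = V_S − V_G = 9.34 − 5.93 = 3.41 V; V_SD = V_S − V_D = 9.34 − 5.58 = 3.76 V.
k_p = μ_pC_ox · (W/L) = 5.44 mA/V².
V_ov = V_SG − |V_tp| = 3.41 − 1.3 = 2.11 V.
Since V_SD = 3.76 V ≥ V_ov = 2.11 V, the device is in saturation.
I_D = ½ k_p V_ov² = 0.5 × 5.44 × 2.11² = 12.1 mA.

Saturation; I_D = 12.1 mA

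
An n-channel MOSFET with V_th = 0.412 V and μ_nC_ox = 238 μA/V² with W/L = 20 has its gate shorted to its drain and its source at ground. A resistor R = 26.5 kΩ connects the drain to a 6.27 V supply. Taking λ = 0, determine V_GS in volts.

With gate tied to drain, V_GS = V_DS ≥ V_GS − V_th, so the device is in saturation.
k_n = μ_nC_ox · (W/L) = 4.76 mA/V².
KCL at the drain: ½ k_n (V_GS − V_th)² = (V_DD − V_GS)/R.
Let x = V_GS − 0.412. Then 63.1 x² + x − 5.858 = 0, giving x = 0.297 V (positive root), so V_GS = 0.709 V.
I_D = (V_DD − V_GS)/R = (6.27 − 0.709) / 26.5 = 0.21 mA.

V_GS = 0.709 V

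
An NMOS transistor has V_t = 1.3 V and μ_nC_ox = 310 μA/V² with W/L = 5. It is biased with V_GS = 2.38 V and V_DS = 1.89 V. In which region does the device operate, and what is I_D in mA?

Saturation; I_D = 0.904 mA

k_n = μ_nC_ox · (W/L) = 1.55 mA/V².
V_ov = V_GS − V_t = 2.38 − 1.3 = 1.08 V.
Since V_DS = 1.89 V ≥ V_ov = 1.08 V, the device is in saturation.
I_D = ½ k_n V_ov² = 0.5 × 1.55 × 1.08² = 0.904 mA.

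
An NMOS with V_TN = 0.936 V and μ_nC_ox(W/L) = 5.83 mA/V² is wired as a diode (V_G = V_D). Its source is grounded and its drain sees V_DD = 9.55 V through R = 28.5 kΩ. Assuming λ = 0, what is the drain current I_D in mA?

I_D = 0.291 mA

With gate tied to drain, V_GS = V_DS ≥ V_GS − V_TN, so the device is in saturation.
KCL at the drain: ½ k_n (V_GS − V_TN)² = (V_DD − V_GS)/R.
Let x = V_GS − 0.936. Then 83.1 x² + x − 8.614 = 0, giving x = 0.316 V (positive root), so V_GS = 1.25 V.
I_D = (V_DD − V_GS)/R = (9.55 − 1.25) / 28.5 = 0.291 mA.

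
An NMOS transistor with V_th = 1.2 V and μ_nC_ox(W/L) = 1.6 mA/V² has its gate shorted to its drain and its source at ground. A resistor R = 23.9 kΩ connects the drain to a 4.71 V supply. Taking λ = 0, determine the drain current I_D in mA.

I_D = 0.130 mA

With gate tied to drain, V_GS = V_DS ≥ V_GS − V_th, so the device is in saturation.
KCL at the drain: ½ k_n (V_GS − V_th)² = (V_DD − V_GS)/R.
Let x = V_GS − 1.2. Then 19.1 x² + x − 3.51 = 0, giving x = 0.403 V (positive root), so V_GS = 1.6 V.
I_D = (V_DD − V_GS)/R = (4.71 − 1.6) / 23.9 = 0.13 mA.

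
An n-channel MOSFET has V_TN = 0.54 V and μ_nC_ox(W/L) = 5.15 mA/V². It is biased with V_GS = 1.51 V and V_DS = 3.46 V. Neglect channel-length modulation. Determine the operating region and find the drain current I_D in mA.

V_ov = V_GS − V_TN = 1.51 − 0.54 = 0.97 V.
Since V_DS = 3.46 V ≥ V_ov = 0.97 V, the device is in saturation.
I_D = ½ k_n V_ov² = 0.5 × 5.15 × 0.97² = 2.42 mA.

Saturation; I_D = 2.42 mA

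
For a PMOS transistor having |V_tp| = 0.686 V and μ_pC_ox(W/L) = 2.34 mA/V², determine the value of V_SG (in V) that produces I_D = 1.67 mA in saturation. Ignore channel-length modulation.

In saturation I_D = ½ k_p (V_SG − |V_tp|)², so V_SG − |V_tp| = √(2 I_D / k_p) = √(2 × 1.67 / 2.34) = 1.19 V.
V_SG = 0.686 + 1.19 = 1.88 V.

V_SG = 1.88 V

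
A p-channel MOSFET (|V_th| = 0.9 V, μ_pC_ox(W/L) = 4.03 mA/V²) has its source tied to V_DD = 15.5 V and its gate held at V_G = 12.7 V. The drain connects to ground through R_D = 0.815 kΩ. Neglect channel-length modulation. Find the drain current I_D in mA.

V_SG = V_DD − V_G = 15.5 − 12.7 = 2.8 V, so V_ov = 2.8 − 0.9 = 1.9 V.
Assume saturation: I_D = ½ k_p V_ov² = 0.5 × 4.03 × 1.9² = 7.27 mA, giving V_SD = V_DD − I_D R_D = 15.5 − 7.27 × 0.815 = 9.57 V.
V_SD = 9.57 V ≥ V_ov = 1.9 V, confirming saturation.

I_D = 7.27 mA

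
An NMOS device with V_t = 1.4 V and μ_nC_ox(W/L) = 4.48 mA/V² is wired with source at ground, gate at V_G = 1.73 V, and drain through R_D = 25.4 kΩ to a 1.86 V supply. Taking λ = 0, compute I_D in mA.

V_GS = V_G = 1.73 V, so V_ov = 1.73 − 1.4 = 0.33 V.
Assume saturation: I_D = ½ k_n V_ov² = 0.5 × 4.48 × 0.33² = 0.244 mA, giving V_DS = V_DD − I_D R_D = 1.86 − 0.244 × 25.4 = -4.34 V.
But -4.34 V < V_ov = 0.33 V, so the device is actually in triode.
In triode I_D = k_n[V_ov V_DS − ½ V_DS²] and I_D = (V_DD − V_DS)/R_D. Equating: 56.9 V_DS² − 38.55 V_DS + 1.86 = 0, giving V_DS = 0.0523 V (the root below V_ov).
I_D = (1.86 − 0.0523) / 25.4 = 0.0712 mA.

I_D = 0.0712 mA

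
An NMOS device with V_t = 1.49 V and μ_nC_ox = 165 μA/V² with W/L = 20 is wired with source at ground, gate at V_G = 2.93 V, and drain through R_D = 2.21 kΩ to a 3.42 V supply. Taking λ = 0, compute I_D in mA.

V_GS = V_G = 2.93 V, so V_ov = 2.93 − 1.49 = 1.44 V.
k_n = μ_nC_ox · (W/L) = 3.3 mA/V².
Assume saturation: I_D = ½ k_n V_ov² = 0.5 × 3.3 × 1.44² = 3.42 mA, giving V_DS = V_DD − I_D R_D = 3.42 − 3.42 × 2.21 = -4.14 V.
But -4.14 V < V_ov = 1.44 V, so the device is actually in triode.
In triode I_D = k_n[V_ov V_DS − ½ V_DS²] and I_D = (V_DD − V_DS)/R_D. Equating: 3.65 V_DS² − 11.5 V_DS + 3.42 = 0, giving V_DS = 0.332 V (the root below V_ov).
I_D = (3.42 − 0.332) / 2.21 = 1.4 mA.

I_D = 1.40 mA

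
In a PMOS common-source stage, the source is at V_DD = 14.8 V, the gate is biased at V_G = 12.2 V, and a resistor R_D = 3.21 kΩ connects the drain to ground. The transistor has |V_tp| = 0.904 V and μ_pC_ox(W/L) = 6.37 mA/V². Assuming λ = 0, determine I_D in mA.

I_D = 4.46 mA

V_SG = V_DD − V_G = 14.8 − 12.2 = 2.6 V, so V_ov = 2.6 − 0.904 = 1.7 V.
Assume saturation: I_D = ½ k_p V_ov² = 0.5 × 6.37 × 1.7² = 9.16 mA, giving V_SD = V_DD − I_D R_D = 14.8 − 9.16 × 3.21 = -14.6 V.
But -14.6 V < V_ov = 1.7 V, so the device is actually in triode.
In triode I_D = k_p[V_ov V_SD − ½ V_SD²] and I_D = (V_DD − V_SD)/R_D. Equating: 10.2 V_SD² − 35.68 V_SD + 14.8 = 0, giving V_SD = 0.481 V (the root below V_ov).
I_D = (14.8 − 0.481) / 3.21 = 4.46 mA.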